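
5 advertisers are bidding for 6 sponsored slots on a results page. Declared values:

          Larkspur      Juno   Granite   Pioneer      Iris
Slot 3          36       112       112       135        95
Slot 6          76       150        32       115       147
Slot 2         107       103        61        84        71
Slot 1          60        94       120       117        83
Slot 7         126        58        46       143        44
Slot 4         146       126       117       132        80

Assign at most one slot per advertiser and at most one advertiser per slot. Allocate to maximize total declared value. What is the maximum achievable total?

Optimal: Larkspur→Slot 4 ($146), Juno→Slot 3 ($112), Granite→Slot 1 ($120), Pioneer→Slot 7 ($143), Iris→Slot 6 ($147) — total 146+112+120+143+147 = $668.

Maximum total: $668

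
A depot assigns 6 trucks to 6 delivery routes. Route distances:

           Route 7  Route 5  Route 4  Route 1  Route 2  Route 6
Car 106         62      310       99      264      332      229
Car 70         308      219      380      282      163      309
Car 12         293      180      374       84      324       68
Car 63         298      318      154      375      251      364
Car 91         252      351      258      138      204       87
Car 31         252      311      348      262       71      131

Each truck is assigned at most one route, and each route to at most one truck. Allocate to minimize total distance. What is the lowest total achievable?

Optimal: Car 106→Route 7 (62 km), Car 70→Route 5 (219 km), Car 12→Route 1 (84 km), Car 63→Route 4 (154 km), Car 91→Route 6 (87 km), Car 31→Route 2 (71 km) — total 62+219+84+154+87+71 = 677 km.
Row-greedy (each truck in turn takes its cheapest remaining route) gives 896 km, worse by 219.
No other one-to-one assignment undercuts 677 km.

Minimum total: 677 km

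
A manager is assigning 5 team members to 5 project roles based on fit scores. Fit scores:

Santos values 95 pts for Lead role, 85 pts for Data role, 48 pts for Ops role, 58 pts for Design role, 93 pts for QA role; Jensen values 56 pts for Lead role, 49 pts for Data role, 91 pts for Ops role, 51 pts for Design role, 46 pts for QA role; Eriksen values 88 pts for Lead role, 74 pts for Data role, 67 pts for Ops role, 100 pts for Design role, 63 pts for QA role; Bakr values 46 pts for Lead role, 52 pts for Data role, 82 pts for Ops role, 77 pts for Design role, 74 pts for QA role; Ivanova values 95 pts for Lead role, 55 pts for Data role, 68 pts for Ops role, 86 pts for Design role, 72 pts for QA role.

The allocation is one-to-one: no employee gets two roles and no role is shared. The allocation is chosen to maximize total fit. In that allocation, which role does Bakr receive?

Bakr receives QA role.

This is the linear assignment problem.
Optimal: Santos→Data role (85 pts), Jensen→Ops role (91 pts), Eriksen→Design role (100 pts), Bakr→QA role (74 pts), Ivanova→Lead role (95 pts) — total 85+91+100+74+95 = 445 pts.
Row-greedy (each employee in turn takes its best remaining role) gives 415 pts, worse by 30.
Next-best assignment: Santos→QA role, Jensen→Ops role, Eriksen→Design role, Bakr→Data role, Ivanova→Lead role = 431 pts.
Checked against all permutations: 445 pts is optimal.
Bakr's own top role is Ops role (82 pts), but forcing Bakr→Ops role and reassigning the rest optimally gives only 419 pts — worse by 26.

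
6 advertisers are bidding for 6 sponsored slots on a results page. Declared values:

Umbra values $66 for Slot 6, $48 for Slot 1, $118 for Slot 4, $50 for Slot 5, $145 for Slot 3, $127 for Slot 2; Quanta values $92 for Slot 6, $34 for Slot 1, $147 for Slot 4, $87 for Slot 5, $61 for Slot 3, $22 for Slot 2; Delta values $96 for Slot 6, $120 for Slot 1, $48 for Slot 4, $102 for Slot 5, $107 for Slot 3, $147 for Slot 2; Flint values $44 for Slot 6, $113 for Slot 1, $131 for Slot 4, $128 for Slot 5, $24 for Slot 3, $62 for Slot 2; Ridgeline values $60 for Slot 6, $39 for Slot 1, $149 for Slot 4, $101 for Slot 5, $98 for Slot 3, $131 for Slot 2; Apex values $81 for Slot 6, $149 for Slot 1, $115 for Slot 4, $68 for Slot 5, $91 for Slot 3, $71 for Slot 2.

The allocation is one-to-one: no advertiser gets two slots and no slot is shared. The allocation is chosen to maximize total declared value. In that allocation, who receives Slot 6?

Quanta receives Slot 6.

This is a one-to-one assignment (maximum-weight bipartite matching).
Optimal: Umbra→Slot 3 ($145), Quanta→Slot 6 ($92), Delta→Slot 2 ($147), Flint→Slot 5 ($128), Ridgeline→Slot 4 ($149), Apex→Slot 1 ($149) — total 145+92+147+128+149+149 = $810.
Row-greedy (each advertiser in turn takes its best remaining slot) gives $776, worse by 34.
Next-best assignment: Umbra→Slot 3, Quanta→Slot 4, Delta→Slot 6, Flint→Slot 5, Ridgeline→Slot 2, Apex→Slot 1 = $796.
Every other assignment is strictly worse.
Quanta's own top slot is Slot 4 ($147), but forcing Quanta→Slot 4 and reassigning the rest optimally gives only $796 — worse by 14.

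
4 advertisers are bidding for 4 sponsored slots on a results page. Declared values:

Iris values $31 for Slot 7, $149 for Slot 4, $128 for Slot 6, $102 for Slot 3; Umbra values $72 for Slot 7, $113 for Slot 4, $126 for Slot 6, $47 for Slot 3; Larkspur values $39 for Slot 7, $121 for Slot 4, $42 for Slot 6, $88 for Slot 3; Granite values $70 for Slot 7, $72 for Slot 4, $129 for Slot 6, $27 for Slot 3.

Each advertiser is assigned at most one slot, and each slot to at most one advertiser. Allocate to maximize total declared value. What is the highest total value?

Optimal: Iris→Slot 4 ($149), Umbra→Slot 7 ($72), Larkspur→Slot 3 ($88), Granite→Slot 6 ($129) — total 149+72+88+129 = $438.
Row-greedy (each advertiser in turn takes its best remaining slot) gives $433, worse by 5.
No other one-to-one assignment exceeds $438.

Max total: $438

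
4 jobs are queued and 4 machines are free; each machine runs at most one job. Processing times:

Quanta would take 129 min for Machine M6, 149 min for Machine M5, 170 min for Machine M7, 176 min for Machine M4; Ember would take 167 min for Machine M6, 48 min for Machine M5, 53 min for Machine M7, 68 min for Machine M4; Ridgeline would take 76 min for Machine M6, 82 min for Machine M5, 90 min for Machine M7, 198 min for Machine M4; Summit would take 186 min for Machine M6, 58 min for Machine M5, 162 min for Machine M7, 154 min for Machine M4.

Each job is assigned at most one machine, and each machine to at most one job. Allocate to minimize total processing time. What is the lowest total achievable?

This is a one-to-one assignment (minimum-cost bipartite matching).
Optimal: Quanta→Machine M6 (129 min), Ember→Machine M4 (68 min), Ridgeline→Machine M7 (90 min), Summit→Machine M5 (58 min) — total 129+68+90+58 = 345 min.
Row-greedy (each job in turn takes its cheapest remaining machine) gives 421 min, worse by 76.
Swapping Ridgeline↔Ember (Ridgeline→Machine M4 198 min, Ember→Machine M7 53 min) adds 93.

Minimum total: 345 min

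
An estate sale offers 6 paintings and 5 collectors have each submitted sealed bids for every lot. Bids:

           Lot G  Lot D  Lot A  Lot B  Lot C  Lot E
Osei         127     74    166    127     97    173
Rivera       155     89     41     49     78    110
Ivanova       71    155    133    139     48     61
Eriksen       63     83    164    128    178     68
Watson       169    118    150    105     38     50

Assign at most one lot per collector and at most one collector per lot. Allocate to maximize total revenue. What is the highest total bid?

Max total: $811

Optimal: Osei→Lot E ($173), Rivera→Lot G ($155), Ivanova→Lot D ($155), Eriksen→Lot C ($178), Watson→Lot A ($150) — total 173+155+155+178+150 = $811.
Max-entry greedy (repeatedly take the single best remaining cell) gives $724, worse by 87.
Swapping Eriksen↔Watson (Eriksen→Lot A $164, Watson→Lot C $38) loses 126.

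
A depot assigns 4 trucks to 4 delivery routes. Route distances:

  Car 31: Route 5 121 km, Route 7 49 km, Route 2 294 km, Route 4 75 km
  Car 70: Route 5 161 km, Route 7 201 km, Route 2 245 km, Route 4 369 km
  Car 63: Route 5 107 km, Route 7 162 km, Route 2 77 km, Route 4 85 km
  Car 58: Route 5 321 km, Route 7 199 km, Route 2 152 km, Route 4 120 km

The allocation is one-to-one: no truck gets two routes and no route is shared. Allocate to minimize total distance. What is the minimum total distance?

Optimal: Car 31→Route 7 (49 km), Car 70→Route 5 (161 km), Car 63→Route 2 (77 km), Car 58→Route 4 (120 km) — total 49+161+77+120 = 407 km.
Column-greedy (each route in turn goes to its cheapest remaining truck) gives 677 km, worse by 270.

Min total: 407 km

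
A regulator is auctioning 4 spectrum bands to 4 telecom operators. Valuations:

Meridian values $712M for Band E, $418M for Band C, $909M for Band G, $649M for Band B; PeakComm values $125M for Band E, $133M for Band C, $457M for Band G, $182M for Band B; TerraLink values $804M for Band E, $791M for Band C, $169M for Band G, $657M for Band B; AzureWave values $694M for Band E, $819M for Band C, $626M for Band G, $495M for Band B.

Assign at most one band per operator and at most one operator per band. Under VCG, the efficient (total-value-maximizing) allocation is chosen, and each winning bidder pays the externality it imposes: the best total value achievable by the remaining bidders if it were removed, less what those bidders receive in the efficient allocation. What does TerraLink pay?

TerraLink pays $63M.

Efficient allocation: Meridian→Band B ($649M), PeakComm→Band G ($457M), TerraLink→Band E ($804M), AzureWave→Band C ($819M); total welfare W = $2729M.
TerraLink receives Band E at value $804M, so the others get W − 804 = $1925M.
Without TerraLink: best allocation of the remaining 3 bidders over all 4 bands is Meridian→Band E ($712M), PeakComm→Band G ($457M), AzureWave→Band C ($819M), total $1988M.
VCG payment = (others' best without TerraLink) − (others' welfare with TerraLink) = 1988 − 1925 = $63M.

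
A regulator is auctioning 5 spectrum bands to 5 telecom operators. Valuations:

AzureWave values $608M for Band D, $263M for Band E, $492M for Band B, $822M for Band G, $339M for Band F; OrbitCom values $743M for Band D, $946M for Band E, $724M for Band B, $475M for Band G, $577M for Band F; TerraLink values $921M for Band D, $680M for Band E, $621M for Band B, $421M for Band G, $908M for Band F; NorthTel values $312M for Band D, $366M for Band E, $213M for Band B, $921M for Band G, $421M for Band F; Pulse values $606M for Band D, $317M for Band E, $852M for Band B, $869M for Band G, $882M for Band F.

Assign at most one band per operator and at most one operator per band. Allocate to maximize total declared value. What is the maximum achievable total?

Treat this as an assignment problem: match each operator to one band.
Optimal: AzureWave→Band D ($608M), OrbitCom→Band E ($946M), TerraLink→Band F ($908M), NorthTel→Band G ($921M), Pulse→Band B ($852M) — total 608+946+908+921+852 = $4235M.
Max-entry greedy (repeatedly take the single best remaining cell) gives $4162M, worse by 73.
Next-best assignment: AzureWave→Band B, OrbitCom→Band E, TerraLink→Band D, NorthTel→Band G, Pulse→Band F = $4162M.

Max total: $4235M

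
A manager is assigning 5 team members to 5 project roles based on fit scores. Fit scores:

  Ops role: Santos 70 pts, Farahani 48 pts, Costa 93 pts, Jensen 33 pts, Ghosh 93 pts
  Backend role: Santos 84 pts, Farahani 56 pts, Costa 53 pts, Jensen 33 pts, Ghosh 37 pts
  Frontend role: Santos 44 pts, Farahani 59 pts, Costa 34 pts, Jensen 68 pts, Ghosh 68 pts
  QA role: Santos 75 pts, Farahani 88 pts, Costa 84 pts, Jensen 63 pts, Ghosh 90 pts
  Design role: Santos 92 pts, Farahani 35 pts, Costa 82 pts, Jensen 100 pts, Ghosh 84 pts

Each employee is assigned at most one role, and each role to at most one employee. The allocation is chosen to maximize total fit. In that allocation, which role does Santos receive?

This is the linear assignment problem.
Optimal: Santos→Backend role (84 pts), Farahani→QA role (88 pts), Costa→Ops role (93 pts), Jensen→Design role (100 pts), Ghosh→Frontend role (68 pts) — total 84+88+93+100+68 = 433 pts.
Row-greedy (each employee in turn takes its best remaining role) gives 378 pts, worse by 55.
Next-best assignment: Santos→Backend role, Farahani→Frontend role, Costa→Ops role, Jensen→Design role, Ghosh→QA role = 426 pts.
Santos's own top role is Design role (92 pts), but forcing Santos→Design role and reassigning the rest optimally gives only 399 pts — worse by 34.

Santos receives Backend role.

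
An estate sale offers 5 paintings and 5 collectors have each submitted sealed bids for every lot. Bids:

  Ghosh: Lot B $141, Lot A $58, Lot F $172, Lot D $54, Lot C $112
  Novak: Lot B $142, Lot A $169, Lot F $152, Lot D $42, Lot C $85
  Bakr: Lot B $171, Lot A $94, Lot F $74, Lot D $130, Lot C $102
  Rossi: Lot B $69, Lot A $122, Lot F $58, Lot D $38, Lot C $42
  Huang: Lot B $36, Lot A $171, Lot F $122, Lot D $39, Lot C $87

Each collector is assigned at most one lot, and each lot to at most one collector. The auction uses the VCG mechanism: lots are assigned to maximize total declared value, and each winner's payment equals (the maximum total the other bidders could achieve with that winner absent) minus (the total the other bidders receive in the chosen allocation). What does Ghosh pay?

Efficient allocation: Ghosh→Lot F ($172), Novak→Lot B ($142), Bakr→Lot D ($130), Rossi→Lot C ($42), Huang→Lot A ($171); total welfare W = $657.
Ghosh receives Lot F at value $172, so the others get W − 172 = $485.
Without Ghosh: best allocation of the remaining 4 bidders over all 5 lots is Novak→Lot F ($152), Bakr→Lot B ($171), Rossi→Lot C ($42), Huang→Lot A ($171), total $536.
VCG payment = (others' best without Ghosh) − (others' welfare with Ghosh) = 536 − 485 = $51.

Ghosh pays $51.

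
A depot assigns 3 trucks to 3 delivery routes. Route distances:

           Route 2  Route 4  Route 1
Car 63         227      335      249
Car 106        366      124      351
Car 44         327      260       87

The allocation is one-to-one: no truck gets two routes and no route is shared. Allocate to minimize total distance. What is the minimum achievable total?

Optimal: Car 63→Route 2 (227 km), Car 106→Route 4 (124 km), Car 44→Route 1 (87 km) — total 227+124+87 = 438 km.
Next-best assignment: Car 63→Route 1, Car 106→Route 4, Car 44→Route 2 = 700 km.
Checked against all permutations: 438 km is optimal.

Min total: 438 km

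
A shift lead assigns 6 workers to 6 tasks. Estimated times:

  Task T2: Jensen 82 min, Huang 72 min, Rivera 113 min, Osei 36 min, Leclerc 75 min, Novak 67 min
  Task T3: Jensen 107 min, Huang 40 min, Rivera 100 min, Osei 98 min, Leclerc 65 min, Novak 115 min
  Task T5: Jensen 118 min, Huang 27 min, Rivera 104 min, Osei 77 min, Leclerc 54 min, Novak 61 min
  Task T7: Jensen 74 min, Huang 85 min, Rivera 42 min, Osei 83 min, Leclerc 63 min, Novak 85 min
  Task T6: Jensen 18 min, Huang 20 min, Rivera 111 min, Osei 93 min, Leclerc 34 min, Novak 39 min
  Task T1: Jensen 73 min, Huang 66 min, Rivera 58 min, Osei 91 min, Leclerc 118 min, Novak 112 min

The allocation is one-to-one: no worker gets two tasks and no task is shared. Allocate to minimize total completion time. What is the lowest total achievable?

Min total: 276 min

This is a one-to-one assignment (minimum-cost bipartite matching).
Optimal: Jensen→Task T6 (18 min), Huang→Task T3 (40 min), Rivera→Task T1 (58 min), Osei→Task T2 (36 min), Leclerc→Task T7 (63 min), Novak→Task T5 (61 min) — total 18+40+58+36+63+61 = 276 min.
Swapping Osei↔Huang (Osei→Task T3 98 min, Huang→Task T2 72 min) adds 94.
Every other assignment is strictly worse.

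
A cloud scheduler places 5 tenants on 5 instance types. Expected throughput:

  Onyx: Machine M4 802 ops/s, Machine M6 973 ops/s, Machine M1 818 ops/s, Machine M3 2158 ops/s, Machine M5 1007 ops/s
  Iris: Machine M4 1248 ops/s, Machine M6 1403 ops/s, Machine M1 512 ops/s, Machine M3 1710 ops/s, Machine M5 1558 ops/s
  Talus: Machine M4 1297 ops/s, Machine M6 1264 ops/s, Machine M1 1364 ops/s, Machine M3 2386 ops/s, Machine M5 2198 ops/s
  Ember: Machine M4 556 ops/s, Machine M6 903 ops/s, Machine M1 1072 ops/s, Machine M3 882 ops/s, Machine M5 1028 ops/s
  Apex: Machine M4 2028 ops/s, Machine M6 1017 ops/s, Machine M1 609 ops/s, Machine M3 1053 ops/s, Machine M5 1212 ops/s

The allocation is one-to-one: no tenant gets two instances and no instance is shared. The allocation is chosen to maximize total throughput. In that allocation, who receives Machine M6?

Iris receives Machine M6.

Optimal: Onyx→Machine M3 (2158 ops/s), Iris→Machine M6 (1403 ops/s), Talus→Machine M5 (2198 ops/s), Ember→Machine M1 (1072 ops/s), Apex→Machine M4 (2028 ops/s) — total 2158+1403+2198+1072+2028 = 8859 ops/s.
Row-greedy (each tenant in turn takes its best remaining instance) gives 8011 ops/s, worse by 848.
Iris's own top instance is Machine M3 (1710 ops/s), but forcing Iris→Machine M3 and reassigning the rest optimally gives only 7981 ops/s — worse by 878.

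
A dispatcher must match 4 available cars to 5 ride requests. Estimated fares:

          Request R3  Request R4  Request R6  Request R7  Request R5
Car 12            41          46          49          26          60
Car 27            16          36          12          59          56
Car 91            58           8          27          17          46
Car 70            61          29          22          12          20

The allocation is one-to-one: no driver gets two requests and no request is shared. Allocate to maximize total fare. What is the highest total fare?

This is a one-to-one assignment (maximum-weight bipartite matching).
Optimal: Car 12→Request R6 ($49), Car 27→Request R7 ($59), Car 91→Request R5 ($46), Car 70→Request R3 ($61) — total 49+59+46+61 = $215.
Max-entry greedy (repeatedly take the single best remaining cell) gives $207, worse by 8.
Swapping Car 70↔Car 91 (Car 70→Request R5 $20, Car 91→Request R3 $58) loses 29.
No other one-to-one assignment exceeds $215.

Max total: $215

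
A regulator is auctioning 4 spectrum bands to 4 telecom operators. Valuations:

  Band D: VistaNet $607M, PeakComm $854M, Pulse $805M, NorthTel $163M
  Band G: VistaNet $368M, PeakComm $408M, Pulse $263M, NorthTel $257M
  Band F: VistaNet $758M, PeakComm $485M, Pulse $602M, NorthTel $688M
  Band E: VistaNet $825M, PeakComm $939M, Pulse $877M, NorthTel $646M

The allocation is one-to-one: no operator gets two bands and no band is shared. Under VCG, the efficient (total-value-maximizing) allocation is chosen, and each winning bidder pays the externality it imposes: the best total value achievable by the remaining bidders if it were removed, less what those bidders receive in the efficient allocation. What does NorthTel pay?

NorthTel pays $390M.

Efficient allocation: VistaNet→Band G ($368M), PeakComm→Band E ($939M), Pulse→Band D ($805M), NorthTel→Band F ($688M); total welfare W = $2800M.
NorthTel receives Band F at value $688M, so the others get W − 688 = $2112M.
Without NorthTel: best allocation of the remaining 3 bidders over all 4 bands is VistaNet→Band F ($758M), PeakComm→Band E ($939M), Pulse→Band D ($805M), total $2502M.
VCG payment = (others' best without NorthTel) − (others' welfare with NorthTel) = 2502 − 2112 = $390M.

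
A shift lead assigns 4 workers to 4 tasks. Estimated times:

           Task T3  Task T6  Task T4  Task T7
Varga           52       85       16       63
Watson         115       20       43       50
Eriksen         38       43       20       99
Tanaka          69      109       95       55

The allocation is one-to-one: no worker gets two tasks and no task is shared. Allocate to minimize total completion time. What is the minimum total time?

Optimal: Varga→Task T4 (16 min), Watson→Task T6 (20 min), Eriksen→Task T3 (38 min), Tanaka→Task T7 (55 min) — total 16+20+38+55 = 129 min.
Swapping Eriksen↔Tanaka (Eriksen→Task T7 99 min, Tanaka→Task T3 69 min) adds 75.

Minimum total: 129 min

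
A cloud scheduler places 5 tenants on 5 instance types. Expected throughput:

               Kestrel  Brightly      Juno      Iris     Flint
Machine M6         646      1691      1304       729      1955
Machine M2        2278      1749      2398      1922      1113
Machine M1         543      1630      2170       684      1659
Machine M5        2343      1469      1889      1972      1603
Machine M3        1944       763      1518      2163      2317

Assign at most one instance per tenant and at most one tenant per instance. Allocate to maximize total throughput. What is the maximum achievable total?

Max total: 10489 ops/s

This is the linear assignment problem.
Optimal: Kestrel→Machine M5 (2343 ops/s), Brightly→Machine M1 (1630 ops/s), Juno→Machine M2 (2398 ops/s), Iris→Machine M3 (2163 ops/s), Flint→Machine M6 (1955 ops/s) — total 2343+1630+2398+2163+1955 = 10489 ops/s.
Max-entry greedy (repeatedly take the single best remaining cell) gives 9433 ops/s, worse by 1056.
Swapping Brightly↔Kestrel (Brightly→Machine M5 1469 ops/s, Kestrel→Machine M1 543 ops/s) loses 1961.
No other one-to-one assignment exceeds 10489 ops/s.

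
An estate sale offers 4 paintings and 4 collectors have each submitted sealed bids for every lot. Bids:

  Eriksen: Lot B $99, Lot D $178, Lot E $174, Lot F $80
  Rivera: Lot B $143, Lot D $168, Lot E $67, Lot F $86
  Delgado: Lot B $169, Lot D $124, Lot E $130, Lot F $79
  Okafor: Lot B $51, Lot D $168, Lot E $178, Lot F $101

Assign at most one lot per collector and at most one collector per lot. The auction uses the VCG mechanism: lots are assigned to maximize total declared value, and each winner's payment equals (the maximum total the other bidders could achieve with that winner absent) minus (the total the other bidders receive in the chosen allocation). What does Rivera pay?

Rivera pays $81.

Efficient allocation: Eriksen→Lot E ($174), Rivera→Lot D ($168), Delgado→Lot B ($169), Okafor→Lot F ($101); total welfare W = $612.
Rivera receives Lot D at value $168, so the others get W − 168 = $444.
Without Rivera: best allocation of the remaining 3 bidders over all 4 lots is Eriksen→Lot D ($178), Delgado→Lot B ($169), Okafor→Lot E ($178), total $525.
VCG payment = (others' best without Rivera) − (others' welfare with Rivera) = 525 − 444 = $81.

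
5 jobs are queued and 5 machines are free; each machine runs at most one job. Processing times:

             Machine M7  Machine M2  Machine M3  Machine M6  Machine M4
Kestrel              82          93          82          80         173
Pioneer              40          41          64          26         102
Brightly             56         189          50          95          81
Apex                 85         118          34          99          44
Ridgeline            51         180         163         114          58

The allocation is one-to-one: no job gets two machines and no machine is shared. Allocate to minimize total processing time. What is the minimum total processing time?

Optimal: Kestrel→Machine M2 (93 min), Pioneer→Machine M6 (26 min), Brightly→Machine M3 (50 min), Apex→Machine M4 (44 min), Ridgeline→Machine M7 (51 min) — total 93+26+50+44+51 = 264 min.
Column-greedy (each machine in turn goes to its cheapest remaining job) gives 320 min, worse by 56.
Next-best assignment: Kestrel→Machine M6, Pioneer→Machine M2, Brightly→Machine M3, Apex→Machine M4, Ridgeline→Machine M7 = 266 min.
Swapping Brightly↔Kestrel (Brightly→Machine M2 189 min, Kestrel→Machine M3 82 min) adds 128.

Minimum total: 264 min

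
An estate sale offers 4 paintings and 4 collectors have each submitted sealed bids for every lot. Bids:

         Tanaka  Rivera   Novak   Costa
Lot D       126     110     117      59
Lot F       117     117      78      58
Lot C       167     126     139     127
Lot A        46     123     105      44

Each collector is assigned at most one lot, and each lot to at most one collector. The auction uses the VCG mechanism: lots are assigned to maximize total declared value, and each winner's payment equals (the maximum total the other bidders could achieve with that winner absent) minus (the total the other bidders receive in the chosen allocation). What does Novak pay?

Novak pays $9.

Efficient allocation: Tanaka→Lot F ($117), Rivera→Lot A ($123), Novak→Lot D ($117), Costa→Lot C ($127); total welfare W = $484.
Novak receives Lot D at value $117, so the others get W − 117 = $367.
Without Novak: best allocation of the remaining 3 bidders over all 4 lots is Tanaka→Lot D ($126), Rivera→Lot A ($123), Costa→Lot C ($127), total $376.
VCG payment = (others' best without Novak) − (others' welfare with Novak) = 376 − 367 = $9.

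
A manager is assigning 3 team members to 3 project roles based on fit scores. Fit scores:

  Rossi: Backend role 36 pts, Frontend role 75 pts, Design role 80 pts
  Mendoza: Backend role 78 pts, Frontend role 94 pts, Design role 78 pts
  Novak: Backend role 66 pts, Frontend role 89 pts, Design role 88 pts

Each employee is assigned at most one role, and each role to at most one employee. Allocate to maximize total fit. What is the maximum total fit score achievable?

Optimal: Rossi→Design role (80 pts), Mendoza→Backend role (78 pts), Novak→Frontend role (89 pts) — total 80+78+89 = 247 pts.
Row-greedy (each employee in turn takes its best remaining role) gives 240 pts, worse by 7.

Max total: 247 pts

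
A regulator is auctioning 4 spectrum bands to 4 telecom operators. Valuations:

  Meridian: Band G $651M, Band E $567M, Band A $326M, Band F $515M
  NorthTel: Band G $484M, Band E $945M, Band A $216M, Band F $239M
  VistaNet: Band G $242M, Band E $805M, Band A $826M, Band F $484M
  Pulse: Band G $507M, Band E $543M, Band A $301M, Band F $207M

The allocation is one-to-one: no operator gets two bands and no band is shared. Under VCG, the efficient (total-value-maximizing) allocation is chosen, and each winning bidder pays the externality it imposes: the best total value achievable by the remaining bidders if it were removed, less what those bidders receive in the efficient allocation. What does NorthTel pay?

Efficient allocation: Meridian→Band F ($515M), NorthTel→Band E ($945M), VistaNet→Band A ($826M), Pulse→Band G ($507M); total welfare W = $2793M.
NorthTel receives Band E at value $945M, so the others get W − 945 = $1848M.
Without NorthTel: best allocation of the remaining 3 bidders over all 4 bands is Meridian→Band G ($651M), VistaNet→Band A ($826M), Pulse→Band E ($543M), total $2020M.
VCG payment = (others' best without NorthTel) − (others' welfare with NorthTel) = 2020 − 1848 = $172M.

NorthTel pays $172M.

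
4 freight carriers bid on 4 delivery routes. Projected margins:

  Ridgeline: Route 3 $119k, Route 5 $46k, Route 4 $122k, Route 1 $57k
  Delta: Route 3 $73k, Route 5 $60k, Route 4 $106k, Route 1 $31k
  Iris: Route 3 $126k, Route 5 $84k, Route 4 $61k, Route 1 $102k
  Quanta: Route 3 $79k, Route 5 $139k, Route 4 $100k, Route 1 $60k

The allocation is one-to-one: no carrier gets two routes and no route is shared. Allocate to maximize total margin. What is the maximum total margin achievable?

Optimal: Ridgeline→Route 3 ($119k), Delta→Route 4 ($106k), Iris→Route 1 ($102k), Quanta→Route 5 ($139k) — total 119+106+102+139 = $466k.
Column-greedy (each route in turn goes to its best remaining carrier) gives $418k, worse by 48.
Swapping Iris↔Ridgeline (Iris→Route 3 $126k, Ridgeline→Route 1 $57k) loses 38.

Max total: $466k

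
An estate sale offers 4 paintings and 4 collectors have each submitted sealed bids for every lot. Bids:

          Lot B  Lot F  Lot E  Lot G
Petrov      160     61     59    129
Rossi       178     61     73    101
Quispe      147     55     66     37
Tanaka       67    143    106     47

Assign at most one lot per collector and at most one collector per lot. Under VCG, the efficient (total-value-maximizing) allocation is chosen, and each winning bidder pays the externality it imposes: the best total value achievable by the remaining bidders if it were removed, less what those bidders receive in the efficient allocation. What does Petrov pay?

Efficient allocation: Petrov→Lot G ($129), Rossi→Lot B ($178), Quispe→Lot E ($66), Tanaka→Lot F ($143); total welfare W = $516.
Petrov receives Lot G at value $129, so the others get W − 129 = $387.
Without Petrov: best allocation of the remaining 3 bidders over all 4 lots is Rossi→Lot G ($101), Quispe→Lot B ($147), Tanaka→Lot F ($143), total $391.
VCG payment = (others' best without Petrov) − (others' welfare with Petrov) = 391 − 387 = $4.

Petrov pays $4.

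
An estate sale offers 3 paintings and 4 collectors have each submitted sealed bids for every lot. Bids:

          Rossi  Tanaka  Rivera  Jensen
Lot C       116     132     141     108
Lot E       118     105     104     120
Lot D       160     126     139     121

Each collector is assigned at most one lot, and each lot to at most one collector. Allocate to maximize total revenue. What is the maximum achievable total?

Optimal: Rivera→Lot C ($141), Jensen→Lot E ($120), Rossi→Lot D ($160) — total 141+120+160 = $421.
Row-greedy (each collector in turn takes its best remaining lot) gives $396, worse by 25.
Checked against all permutations: $421 is optimal.

Max total: $421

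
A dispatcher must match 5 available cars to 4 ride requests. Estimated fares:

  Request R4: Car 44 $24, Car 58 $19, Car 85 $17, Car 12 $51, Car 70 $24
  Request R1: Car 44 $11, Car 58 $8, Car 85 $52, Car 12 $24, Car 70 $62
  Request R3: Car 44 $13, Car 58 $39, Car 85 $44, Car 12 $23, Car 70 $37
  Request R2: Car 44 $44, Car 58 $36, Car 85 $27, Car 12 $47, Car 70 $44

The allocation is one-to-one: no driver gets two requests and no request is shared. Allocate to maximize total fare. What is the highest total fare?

Maximum total: $201

Optimal: Car 12→Request R4 ($51), Car 70→Request R1 ($62), Car 85→Request R3 ($44), Car 44→Request R2 ($44) — total 51+62+44+44 = $201.
Row-greedy (each driver in turn takes its best remaining request) gives $186, worse by 15.
Next-best assignment: Car 12→Request R4, Car 70→Request R1, Car 58→Request R3, Car 44→Request R2 = $196.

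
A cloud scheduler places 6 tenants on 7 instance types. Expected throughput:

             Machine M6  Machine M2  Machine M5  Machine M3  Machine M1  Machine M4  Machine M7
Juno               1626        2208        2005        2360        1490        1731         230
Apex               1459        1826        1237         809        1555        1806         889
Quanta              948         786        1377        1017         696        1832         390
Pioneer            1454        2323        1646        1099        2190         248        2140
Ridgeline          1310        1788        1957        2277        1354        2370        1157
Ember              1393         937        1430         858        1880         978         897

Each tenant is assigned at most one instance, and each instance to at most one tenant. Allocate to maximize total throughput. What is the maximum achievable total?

Maximum total: 11995 ops/s

Optimal: Juno→Machine M3 (2360 ops/s), Apex→Machine M2 (1826 ops/s), Quanta→Machine M4 (1832 ops/s), Pioneer→Machine M7 (2140 ops/s), Ridgeline→Machine M5 (1957 ops/s), Ember→Machine M1 (1880 ops/s) — total 2360+1826+1832+2140+1957+1880 = 11995 ops/s.
Max-entry greedy (repeatedly take the single best remaining cell) gives 11769 ops/s, worse by 226.
Next-best assignment: Juno→Machine M5, Apex→Machine M2, Quanta→Machine M4, Pioneer→Machine M7, Ridgeline→Machine M3, Ember→Machine M1 = 11960 ops/s.
Swapping Quanta↔Pioneer (Quanta→Machine M7 390 ops/s, Pioneer→Machine M4 248 ops/s) loses 3334.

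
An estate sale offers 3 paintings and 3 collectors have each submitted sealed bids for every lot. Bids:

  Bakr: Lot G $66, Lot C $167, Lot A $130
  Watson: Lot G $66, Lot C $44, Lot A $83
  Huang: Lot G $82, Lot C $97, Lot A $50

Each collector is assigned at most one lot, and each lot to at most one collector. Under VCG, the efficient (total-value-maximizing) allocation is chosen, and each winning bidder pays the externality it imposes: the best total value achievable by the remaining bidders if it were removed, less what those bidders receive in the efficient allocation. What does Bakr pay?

Efficient allocation: Bakr→Lot C ($167), Watson→Lot A ($83), Huang→Lot G ($82); total welfare W = $332.
Bakr receives Lot C at value $167, so the others get W − 167 = $165.
Without Bakr: best allocation of the remaining 2 bidders over all 3 lots is Watson→Lot A ($83), Huang→Lot C ($97), total $180.
VCG payment = (others' best without Bakr) − (others' welfare with Bakr) = 180 − 165 = $15.

Bakr pays $15.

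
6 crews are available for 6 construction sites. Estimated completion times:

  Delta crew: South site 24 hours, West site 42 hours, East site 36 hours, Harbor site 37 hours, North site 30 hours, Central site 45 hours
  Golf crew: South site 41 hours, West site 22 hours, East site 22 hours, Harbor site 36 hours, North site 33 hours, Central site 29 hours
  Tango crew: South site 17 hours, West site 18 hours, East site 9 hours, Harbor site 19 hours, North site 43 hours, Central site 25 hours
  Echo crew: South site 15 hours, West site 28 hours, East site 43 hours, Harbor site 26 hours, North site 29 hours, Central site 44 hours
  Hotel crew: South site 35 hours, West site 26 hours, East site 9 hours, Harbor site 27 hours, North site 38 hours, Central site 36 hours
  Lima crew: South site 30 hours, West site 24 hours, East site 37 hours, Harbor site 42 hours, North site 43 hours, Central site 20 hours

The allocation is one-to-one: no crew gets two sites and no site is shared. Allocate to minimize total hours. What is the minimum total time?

Min total: 115 hours

This is the linear assignment problem.
Optimal: Delta crew→North site (30 hours), Golf crew→West site (22 hours), Tango crew→Harbor site (19 hours), Echo crew→South site (15 hours), Hotel crew→East site (9 hours), Lima crew→Central site (20 hours) — total 30+22+19+15+9+20 = 115 hours.
Row-greedy (each crew in turn takes its cheapest remaining site) gives 160 hours, worse by 45.
Swapping Hotel crew↔Echo crew (Hotel crew→South site 35 hours, Echo crew→East site 43 hours) adds 54.
Every other assignment is strictly worse.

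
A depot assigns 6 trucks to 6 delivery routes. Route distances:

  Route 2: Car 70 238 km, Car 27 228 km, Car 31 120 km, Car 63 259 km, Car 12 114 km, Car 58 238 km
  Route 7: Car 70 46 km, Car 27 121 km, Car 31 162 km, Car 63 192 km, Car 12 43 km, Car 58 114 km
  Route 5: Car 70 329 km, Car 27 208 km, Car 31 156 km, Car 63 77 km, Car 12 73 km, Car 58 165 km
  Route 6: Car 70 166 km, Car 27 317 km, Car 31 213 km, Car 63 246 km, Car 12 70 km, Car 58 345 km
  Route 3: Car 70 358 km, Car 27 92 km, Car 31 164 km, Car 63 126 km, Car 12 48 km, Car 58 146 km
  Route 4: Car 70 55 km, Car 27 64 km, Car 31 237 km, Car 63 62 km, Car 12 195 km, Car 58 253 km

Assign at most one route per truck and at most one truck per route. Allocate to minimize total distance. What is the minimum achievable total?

Minimum total: 523 km

Optimal: Car 70→Route 7 (46 km), Car 27→Route 4 (64 km), Car 31→Route 2 (120 km), Car 63→Route 5 (77 km), Car 12→Route 6 (70 km), Car 58→Route 3 (146 km) — total 46+64+120+77+70+146 = 523 km.
Column-greedy (each route in turn goes to its cheapest remaining truck) gives 795 km, worse by 272.
Next-best assignment: Car 70→Route 4, Car 27→Route 3, Car 31→Route 2, Car 63→Route 5, Car 12→Route 6, Car 58→Route 7 = 528 km.
Swapping Car 63↔Car 31 (Car 63→Route 2 259 km, Car 31→Route 5 156 km) adds 218.
No other one-to-one assignment undercuts 523 km.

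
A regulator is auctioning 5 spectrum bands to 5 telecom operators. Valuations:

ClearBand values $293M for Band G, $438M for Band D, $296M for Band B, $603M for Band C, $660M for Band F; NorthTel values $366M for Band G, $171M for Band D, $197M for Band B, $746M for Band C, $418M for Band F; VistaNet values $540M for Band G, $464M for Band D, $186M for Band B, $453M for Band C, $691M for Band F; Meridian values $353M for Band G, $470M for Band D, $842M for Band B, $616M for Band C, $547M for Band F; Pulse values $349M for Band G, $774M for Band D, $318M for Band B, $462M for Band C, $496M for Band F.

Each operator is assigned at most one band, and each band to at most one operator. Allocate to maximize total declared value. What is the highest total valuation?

Optimal: ClearBand→Band F ($660M), NorthTel→Band C ($746M), VistaNet→Band G ($540M), Meridian→Band B ($842M), Pulse→Band D ($774M) — total 660+746+540+842+774 = $3562M.
Max-entry greedy (repeatedly take the single best remaining cell) gives $3346M, worse by 216.
Next-best assignment: ClearBand→Band G, NorthTel→Band C, VistaNet→Band F, Meridian→Band B, Pulse→Band D = $3346M.

Maximum total: $3562M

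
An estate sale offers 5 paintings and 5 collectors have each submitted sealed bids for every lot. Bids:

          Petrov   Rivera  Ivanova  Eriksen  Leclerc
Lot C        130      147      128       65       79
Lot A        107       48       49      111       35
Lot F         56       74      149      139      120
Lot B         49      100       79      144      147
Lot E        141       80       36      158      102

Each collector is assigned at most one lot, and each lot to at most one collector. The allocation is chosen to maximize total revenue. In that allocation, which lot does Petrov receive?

This is the linear assignment problem.
Optimal: Petrov→Lot A ($107), Rivera→Lot C ($147), Ivanova→Lot F ($149), Eriksen→Lot E ($158), Leclerc→Lot B ($147) — total 107+147+149+158+147 = $708.
Column-greedy (each lot in turn goes to its best remaining collector) gives $695, worse by 13.
Every other assignment is strictly worse.
Petrov's own top lot is Lot E ($141), but forcing Petrov→Lot E and reassigning the rest optimally gives only $695 — worse by 13.

Petrov receives Lot A.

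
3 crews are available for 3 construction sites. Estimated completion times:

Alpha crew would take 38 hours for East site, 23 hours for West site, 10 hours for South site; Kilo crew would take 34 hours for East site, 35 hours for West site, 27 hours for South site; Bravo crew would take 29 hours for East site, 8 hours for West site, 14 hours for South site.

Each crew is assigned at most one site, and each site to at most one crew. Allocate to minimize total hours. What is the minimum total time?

Min total: 52 hours

Optimal: Alpha crew→South site (10 hours), Kilo crew→East site (34 hours), Bravo crew→West site (8 hours) — total 10+34+8 = 52 hours.
Column-greedy (each site in turn goes to its cheapest remaining crew) gives 79 hours, worse by 27.
Next-best assignment: Alpha crew→West site, Kilo crew→East site, Bravo crew→South site = 71 hours.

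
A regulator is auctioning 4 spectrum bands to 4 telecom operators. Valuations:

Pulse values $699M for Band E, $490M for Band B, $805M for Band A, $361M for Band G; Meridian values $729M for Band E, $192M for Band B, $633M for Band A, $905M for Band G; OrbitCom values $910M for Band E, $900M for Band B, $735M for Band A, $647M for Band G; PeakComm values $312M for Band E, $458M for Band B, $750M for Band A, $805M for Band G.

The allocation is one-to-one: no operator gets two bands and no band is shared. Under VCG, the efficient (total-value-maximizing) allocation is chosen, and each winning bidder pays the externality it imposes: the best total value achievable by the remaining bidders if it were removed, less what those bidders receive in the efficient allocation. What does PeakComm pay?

PeakComm pays $116M.

Efficient allocation: Pulse→Band E ($699M), Meridian→Band G ($905M), OrbitCom→Band B ($900M), PeakComm→Band A ($750M); total welfare W = $3254M.
PeakComm receives Band A at value $750M, so the others get W − 750 = $2504M.
Without PeakComm: best allocation of the remaining 3 bidders over all 4 bands is Pulse→Band A ($805M), Meridian→Band G ($905M), OrbitCom→Band E ($910M), total $2620M.
VCG payment = (others' best without PeakComm) − (others' welfare with PeakComm) = 2620 − 2504 = $116M.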